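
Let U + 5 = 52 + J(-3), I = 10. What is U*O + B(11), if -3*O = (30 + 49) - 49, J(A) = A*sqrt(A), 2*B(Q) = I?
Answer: -465 + 30*I*sqrt(3) ≈ -465.0 + 51.962*I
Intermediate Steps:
B(Q) = 5 (B(Q) = (1/2)*10 = 5)
J(A) = A**(3/2)
O = -10 (O = -((30 + 49) - 49)/3 = -(79 - 49)/3 = -1/3*30 = -10)
U = 47 - 3*I*sqrt(3) (U = -5 + (52 + (-3)**(3/2)) = -5 + (52 - 3*I*sqrt(3)) = 47 - 3*I*sqrt(3) ≈ 47.0 - 5.1962*I)
U*O + B(11) = (47 - 3*I*sqrt(3))*(-10) + 5 = (-470 + 30*I*sqrt(3)) + 5 = -465 + 30*I*sqrt(3)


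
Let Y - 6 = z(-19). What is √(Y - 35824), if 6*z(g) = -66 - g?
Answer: I*√1289730/6 ≈ 189.28*I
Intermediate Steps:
z(g) = -11 - g/6 (z(g) = (-66 - g)/6 = -11 - g/6)
Y = -11/6 (Y = 6 + (-11 - ⅙*(-19)) = 6 + (-11 + 19/6) = 6 - 47/6 = -11/6 ≈ -1.8333)
√(Y - 35824) = √(-11/6 - 35824) = √(-214955/6) = I*√1289730/6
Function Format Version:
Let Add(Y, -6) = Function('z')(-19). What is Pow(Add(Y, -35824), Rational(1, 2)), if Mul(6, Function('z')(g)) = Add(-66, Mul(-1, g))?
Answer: Mul(Rational(1, 6), I, Pow(1289730, Rational(1, 2))) ≈ Mul(189.28, I)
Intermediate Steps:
Function('z')(g) = Add(-11, Mul(Rational(-1, 6), g)) (Function('z')(g) = Mul(Rational(1, 6), Add(-66, Mul(-1, g))) = Add(-11, Mul(Rational(-1, 6), g)))
Y = Rational(-11, 6) (Y = Add(6, Add(-11, Mul(Rational(-1, 6), -19))) = Add(6, Add(-11, Rational(19, 6))) = Add(6, Rational(-47, 6)) = Rational(-11, 6) ≈ -1.8333)
Pow(Add(Y, -35824), Rational(1, 2)) = Pow(Add(Rational(-11, 6), -35824), Rational(1, 2)) = Pow(Rational(-214955, 6), Rational(1, 2)) = Mul(Rational(1, 6), I, Pow(1289730, Rational(1, 2)))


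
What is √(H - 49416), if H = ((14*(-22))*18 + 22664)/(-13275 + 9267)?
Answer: 2*I*√3101134389/501 ≈ 222.31*I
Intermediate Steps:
H = -2140/501 (H = (-308*18 + 22664)/(-4008) = (-5544 + 22664)*(-1/4008) = 17120*(-1/4008) = -2140/501 ≈ -4.2715)
√(H - 49416) = √(-2140/501 - 49416) = √(-24759556/501) = 2*I*√3101134389/501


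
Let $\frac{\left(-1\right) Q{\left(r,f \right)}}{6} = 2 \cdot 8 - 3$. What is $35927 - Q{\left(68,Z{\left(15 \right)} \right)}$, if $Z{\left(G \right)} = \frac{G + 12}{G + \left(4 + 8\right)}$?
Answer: $36005$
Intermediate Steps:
$Z{\left(G \right)} = 1$ ($Z{\left(G \right)} = \frac{12 + G}{G + 12} = \frac{12 + G}{12 + G} = 1$)
$Q{\left(r,f \right)} = -78$ ($Q{\left(r,f \right)} = - 6 \left(2 \cdot 8 - 3\right) = - 6 \left(16 - 3\right) = \left(-6\right) 13 = -78$)
$35927 - Q{\left(68,Z{\left(15 \right)} \right)} = 35927 - -78 = 35927 + 78 = 36005$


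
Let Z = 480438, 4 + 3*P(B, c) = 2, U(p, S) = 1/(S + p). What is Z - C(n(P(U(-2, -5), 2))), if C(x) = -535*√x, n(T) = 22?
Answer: 480438 + 535*√22 ≈ 4.8295e+5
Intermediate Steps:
P(B, c) = -⅔ (P(B, c) = -4/3 + (⅓)*2 = -4/3 + ⅔ = -⅔)
Z - C(n(P(U(-2, -5), 2))) = 480438 - (-535)*√22 = 480438 + 535*√22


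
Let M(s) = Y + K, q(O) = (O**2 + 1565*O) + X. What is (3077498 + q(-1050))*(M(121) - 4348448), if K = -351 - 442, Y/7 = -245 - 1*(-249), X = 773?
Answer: -11036219320973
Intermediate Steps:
Y = 28 (Y = 7*(-245 - 1*(-249)) = 7*(-245 + 249) = 7*4 = 28)
K = -793
q(O) = 773 + O**2 + 1565*O (q(O) = (O**2 + 1565*O) + 773 = 773 + O**2 + 1565*O)
M(s) = -765 (M(s) = 28 - 793 = -765)
(3077498 + q(-1050))*(M(121) - 4348448) = (3077498 + (773 + (-1050)**2 + 1565*(-1050)))*(-765 - 4348448) = (3077498 + (773 + 1102500 - 1643250))*(-4349213) = (3077498 - 539977)*(-4349213) = 2537521*(-4349213) = -11036219320973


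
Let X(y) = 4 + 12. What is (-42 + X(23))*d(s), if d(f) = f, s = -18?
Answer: 468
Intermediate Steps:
X(y) = 16
(-42 + X(23))*d(s) = (-42 + 16)*(-18) = -26*(-18) = 468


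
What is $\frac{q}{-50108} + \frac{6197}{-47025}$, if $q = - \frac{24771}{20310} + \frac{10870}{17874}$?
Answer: $- \frac{417461335243417}{3168135776381400} \approx -0.13177$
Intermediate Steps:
$q = - \frac{36997859}{60503490}$ ($q = \left(-24771\right) \frac{1}{20310} + 10870 \cdot \frac{1}{17874} = - \frac{8257}{6770} + \frac{5435}{8937} = - \frac{36997859}{60503490} \approx -0.6115$)
$\frac{q}{-50108} + \frac{6197}{-47025} = - \frac{36997859}{60503490 \left(-50108\right)} + \frac{6197}{-47025} = \left(- \frac{36997859}{60503490}\right) \left(- \frac{1}{50108}\right) + 6197 \left(- \frac{1}{47025}\right) = \frac{36997859}{3031708876920} - \frac{6197}{47025} = - \frac{417461335243417}{3168135776381400}$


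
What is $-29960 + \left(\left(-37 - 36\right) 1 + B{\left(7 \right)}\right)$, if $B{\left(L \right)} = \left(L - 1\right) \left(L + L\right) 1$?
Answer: $-29949$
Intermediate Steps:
$B{\left(L \right)} = 2 L \left(-1 + L\right)$ ($B{\left(L \right)} = \left(-1 + L\right) 2 L 1 = 2 L \left(-1 + L\right) 1 = 2 L \left(-1 + L\right)$)
$-29960 + \left(\left(-37 - 36\right) 1 + B{\left(7 \right)}\right) = -29960 + \left(\left(-37 - 36\right) 1 + 2 \cdot 7 \left(-1 + 7\right)\right) = -29960 + \left(\left(-37 - 36\right) 1 + 2 \cdot 7 \cdot 6\right) = -29960 + \left(\left(-73\right) 1 + 84\right) = -29960 + \left(-73 + 84\right) = -29960 + 11 = -29949$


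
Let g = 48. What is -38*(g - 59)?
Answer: 418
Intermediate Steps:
-38*(g - 59) = -38*(48 - 59) = -38*(-11) = 418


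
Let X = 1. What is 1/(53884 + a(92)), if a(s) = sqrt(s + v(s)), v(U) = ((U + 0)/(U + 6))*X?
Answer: 1320158/71135391395 - 21*sqrt(506)/142270782790 ≈ 1.8555e-5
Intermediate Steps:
v(U) = U/(6 + U) (v(U) = ((U + 0)/(U + 6))*1 = (U/(6 + U))*1 = U/(6 + U))
a(s) = sqrt(s + s/(6 + s))
1/(53884 + a(92)) = 1/(53884 + sqrt(92*(7 + 92)/(6 + 92))) = 1/(53884 + sqrt(92*99/98)) = 1/(53884 + sqrt(92*(1/98)*99)) = 1/(53884 + sqrt(4554/49)) = 1/(53884 + 3*sqrt(506)/7)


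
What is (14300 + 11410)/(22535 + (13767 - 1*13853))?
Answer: 8570/7483 ≈ 1.1453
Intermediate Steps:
(14300 + 11410)/(22535 + (13767 - 1*13853)) = 25710/(22535 + (13767 - 13853)) = 25710/(22535 - 86) = 25710/22449 = 25710*(1/22449) = 8570/7483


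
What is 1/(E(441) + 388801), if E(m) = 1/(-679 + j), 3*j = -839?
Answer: 2876/1118191673 ≈ 2.5720e-6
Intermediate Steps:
j = -839/3 (j = (⅓)*(-839) = -839/3 ≈ -279.67)
E(m) = -3/2876 (E(m) = 1/(-679 - 839/3) = 1/(-2876/3) = -3/2876)
1/(E(441) + 388801) = 1/(-3/2876 + 388801) = 1/(1118191673/2876) = 2876/1118191673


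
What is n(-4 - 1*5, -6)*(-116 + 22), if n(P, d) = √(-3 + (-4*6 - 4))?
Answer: -94*I*√31 ≈ -523.37*I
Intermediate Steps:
n(P, d) = I*√31 (n(P, d) = √(-3 + (-24 - 4)) = √(-3 - 28) = √(-31) = I*√31)
n(-4 - 1*5, -6)*(-116 + 22) = (I*√31)*(-116 + 22) = (I*√31)*(-94) = -94*I*√31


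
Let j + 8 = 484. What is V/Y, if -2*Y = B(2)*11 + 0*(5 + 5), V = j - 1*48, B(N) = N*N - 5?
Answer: 856/11 ≈ 77.818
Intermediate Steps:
j = 476 (j = -8 + 484 = 476)
B(N) = -5 + N² (B(N) = N² - 5 = -5 + N²)
V = 428 (V = 476 - 1*48 = 476 - 48 = 428)
Y = 11/2 (Y = -((-5 + 2²)*11 + 0*(5 + 5))/2 = -((-5 + 4)*11 + 0*10)/2 = -(-1*11 + 0)/2 = -(-11 + 0)/2 = -½*(-11) = 11/2 ≈ 5.5000)
V/Y = 428/(11/2) = 428*(2/11) = 856/11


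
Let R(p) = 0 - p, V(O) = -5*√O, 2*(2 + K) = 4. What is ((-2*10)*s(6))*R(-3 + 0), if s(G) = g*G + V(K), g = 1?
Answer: -360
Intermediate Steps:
K = 0 (K = -2 + (½)*4 = -2 + 2 = 0)
s(G) = G (s(G) = 1*G - 5*√0 = G - 5*0 = G + 0 = G)
R(p) = -p
((-2*10)*s(6))*R(-3 + 0) = (-2*10*6)*(-(-3 + 0)) = (-20*6)*(-1*(-3)) = -120*3 = -360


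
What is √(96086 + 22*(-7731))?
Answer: 2*I*√18499 ≈ 272.02*I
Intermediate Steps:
√(96086 + 22*(-7731)) = √(96086 - 170082) = √(-73996) = 2*I*√18499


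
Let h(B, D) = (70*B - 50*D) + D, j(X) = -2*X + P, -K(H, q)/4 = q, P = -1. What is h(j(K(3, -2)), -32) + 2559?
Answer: 2937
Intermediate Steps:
K(H, q) = -4*q
j(X) = -1 - 2*X (j(X) = -2*X - 1 = -1 - 2*X)
h(B, D) = -49*D + 70*B (h(B, D) = (-50*D + 70*B) + D = -49*D + 70*B)
h(j(K(3, -2)), -32) + 2559 = (-49*(-32) + 70*(-1 - (-8)*(-2))) + 2559 = (1568 + 70*(-1 - 2*8)) + 2559 = (1568 + 70*(-1 - 16)) + 2559 = (1568 + 70*(-17)) + 2559 = (1568 - 1190) + 2559 = 378 + 2559 = 2937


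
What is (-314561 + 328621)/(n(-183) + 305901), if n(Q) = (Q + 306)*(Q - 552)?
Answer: 3515/53874 ≈ 0.065245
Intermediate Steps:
n(Q) = (-552 + Q)*(306 + Q) (n(Q) = (306 + Q)*(-552 + Q) = (-552 + Q)*(306 + Q))
(-314561 + 328621)/(n(-183) + 305901) = (-314561 + 328621)/((-168912 + (-183)**2 - 246*(-183)) + 305901) = 14060/((-168912 + 33489 + 45018) + 305901) = 14060/(-90405 + 305901) = 14060/215496 = 14060*(1/215496) = 3515/53874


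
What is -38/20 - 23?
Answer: -249/10 ≈ -24.900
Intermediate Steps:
-38/20 - 23 = (1/20)*(-38) - 23 = -19/10 - 23 = -249/10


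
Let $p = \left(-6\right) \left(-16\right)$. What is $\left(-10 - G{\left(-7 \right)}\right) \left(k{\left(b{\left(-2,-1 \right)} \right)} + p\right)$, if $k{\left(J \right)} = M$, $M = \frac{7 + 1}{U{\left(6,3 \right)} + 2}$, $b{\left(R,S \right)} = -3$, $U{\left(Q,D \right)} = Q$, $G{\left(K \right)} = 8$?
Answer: $-1746$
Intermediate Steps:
$p = 96$
$M = 1$ ($M = \frac{7 + 1}{6 + 2} = \frac{8}{8} = 8 \cdot \frac{1}{8} = 1$)
$k{\left(J \right)} = 1$
$\left(-10 - G{\left(-7 \right)}\right) \left(k{\left(b{\left(-2,-1 \right)} \right)} + p\right) = \left(-10 - 8\right) \left(1 + 96\right) = \left(-10 - 8\right) 97 = \left(-18\right) 97 = -1746$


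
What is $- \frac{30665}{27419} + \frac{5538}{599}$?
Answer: $\frac{133478087}{16423981} \approx 8.127$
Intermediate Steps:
$- \frac{30665}{27419} + \frac{5538}{599} = \frac{133478087}{16423981}$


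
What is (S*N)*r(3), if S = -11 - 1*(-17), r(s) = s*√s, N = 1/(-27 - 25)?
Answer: -9*√3/26 ≈ -0.59956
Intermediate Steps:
N = -1/52 (N = 1/(-52) = -1/52 ≈ -0.019231)
r(s) = s^(3/2)
S = 6 (S = -11 + 17 = 6)
(S*N)*r(3) = (6*(-1/52))*3^(3/2) = -9*√3/26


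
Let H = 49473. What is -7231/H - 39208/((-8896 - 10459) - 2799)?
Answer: 889770905/548012421 ≈ 1.6236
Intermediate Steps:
-7231/H - 39208/((-8896 - 10459) - 2799) = -7231/49473 - 39208/((-8896 - 10459) - 2799) = -7231*1/49473 - 39208/(-19355 - 2799) = -7231/49473 - 39208/(-22154) = -7231/49473 - 39208*(-1/22154) = -7231/49473 + 19604/11077 = 889770905/548012421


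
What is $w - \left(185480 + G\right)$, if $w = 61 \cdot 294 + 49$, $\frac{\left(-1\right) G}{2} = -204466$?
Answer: $-576429$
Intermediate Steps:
$G = 408932$ ($G = \left(-2\right) \left(-204466\right) = 408932$)
$w = 17983$ ($w = 17934 + 49 = 17983$)
$w - \left(185480 + G\right) = 17983 - 594412 = -576429$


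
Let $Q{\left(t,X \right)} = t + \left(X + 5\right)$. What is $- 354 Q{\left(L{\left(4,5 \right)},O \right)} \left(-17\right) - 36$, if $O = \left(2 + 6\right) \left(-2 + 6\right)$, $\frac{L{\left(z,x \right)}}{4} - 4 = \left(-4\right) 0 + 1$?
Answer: $342990$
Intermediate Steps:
$L{\left(z,x \right)} = 20$ ($L{\left(z,x \right)} = 16 + 4 \left(\left(-4\right) 0 + 1\right) = 16 + 4 \left(0 + 1\right) = 16 + 4 \cdot 1 = 16 + 4 = 20$)
$O = 32$ ($O = 8 \cdot 4 = 32$)
$Q{\left(t,X \right)} = 5 + X + t$ ($Q{\left(t,X \right)} = t + \left(5 + X\right) = 5 + X + t$)
$- 354 Q{\left(L{\left(4,5 \right)},O \right)} \left(-17\right) - 36 = - 354 \left(5 + 32 + 20\right) \left(-17\right) - 36 = - 354 \cdot 57 \left(-17\right) - 36 = \left(-354\right) \left(-969\right) - 36 = 343026 - 36 = 342990$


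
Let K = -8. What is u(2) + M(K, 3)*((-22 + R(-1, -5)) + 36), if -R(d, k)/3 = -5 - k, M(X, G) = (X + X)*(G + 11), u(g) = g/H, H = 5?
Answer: -15678/5 ≈ -3135.6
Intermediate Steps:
u(g) = g/5
M(X, G) = 2*X*(11 + G) (M(X, G) = (2*X)*(11 + G) = 2*X*(11 + G))
R(d, k) = 15 + 3*k (R(d, k) = -3*(-5 - k) = 15 + 3*k)
u(2) + M(K, 3)*((-22 + R(-1, -5)) + 36) = (1/5)*2 + (2*(-8)*(11 + 3))*((-22 + (15 + 3*(-5))) + 36) = 2/5 + (2*(-8)*14)*((-22 + (15 - 15)) + 36) = 2/5 - 224*((-22 + 0) + 36) = 2/5 - 224*(-22 + 36) = 2/5 - 224*14 = 2/5 - 3136 = -15678/5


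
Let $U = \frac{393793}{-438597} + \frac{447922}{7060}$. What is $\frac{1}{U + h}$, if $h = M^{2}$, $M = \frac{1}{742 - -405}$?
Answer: $\frac{2036888226822690}{127401647671609453} \approx 0.015988$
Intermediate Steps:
$M = \frac{1}{1147}$ ($M = \frac{1}{742 + 405} = \frac{1}{1147} \approx 0.00087184$)
$h = \frac{1}{1315609}$ ($h = \left(\frac{1}{1147}\right)^{2} = \frac{1}{1315609} \approx 7.601 \cdot 10^{-7}$)
$U = \frac{96838533427}{1548247410}$ ($U = 393793 \left(- \frac{1}{438597}\right) + 447922 \cdot \frac{1}{7060} = - \frac{393793}{438597} + \frac{223961}{3530} = \frac{96838533427}{1548247410} \approx 62.547$)
$\frac{1}{U + h} = \frac{1}{\frac{96838533427}{1548247410} + \frac{1}{1315609}} = \frac{1}{\frac{127401647671609453}{2036888226822690}} = \frac{2036888226822690}{127401647671609453}$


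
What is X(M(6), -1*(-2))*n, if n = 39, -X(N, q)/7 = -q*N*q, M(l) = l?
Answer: 6552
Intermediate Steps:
X(N, q) = 7*N*q² (X(N, q) = -(-7)*(q*N)*q = -(-7)*(N*q)*q = -(-7)*N*q² = 7*N*q²)
X(M(6), -1*(-2))*n = (7*6*(-1*(-2))²)*39 = (7*6*2²)*39 = (7*6*4)*39 = 168*39 = 6552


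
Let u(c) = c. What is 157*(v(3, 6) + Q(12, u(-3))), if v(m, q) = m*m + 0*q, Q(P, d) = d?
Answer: 942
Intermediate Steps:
v(m, q) = m² (v(m, q) = m² + 0 = m²)
157*(v(3, 6) + Q(12, u(-3))) = 157*(3² - 3) = 157*(9 - 3) = 157*6 = 942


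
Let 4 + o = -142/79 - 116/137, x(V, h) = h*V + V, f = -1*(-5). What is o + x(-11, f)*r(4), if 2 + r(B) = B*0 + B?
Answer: -1500546/10823 ≈ -138.64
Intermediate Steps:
f = 5
x(V, h) = V + V*h (x(V, h) = V*h + V = V + V*h)
r(B) = -2 + B (r(B) = -2 + (B*0 + B) = -2 + (0 + B) = -2 + B)
o = -71910/10823 (o = -4 + (-142/79 - 116/137) = -4 - 28618/10823 = -71910/10823 ≈ -6.6442)
o + x(-11, f)*r(4) = -71910/10823 + (-11*(1 + 5))*(-2 + 4) = -71910/10823 - 11*6*2 = -71910/10823 - 66*2 = -71910/10823 - 132 = -1500546/10823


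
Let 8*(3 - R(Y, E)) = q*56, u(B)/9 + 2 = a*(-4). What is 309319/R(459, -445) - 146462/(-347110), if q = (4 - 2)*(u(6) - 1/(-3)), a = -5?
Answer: -160552947256/1181735995 ≈ -135.86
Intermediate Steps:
u(B) = 162 (u(B) = -18 + 9*(-5*(-4)) = -18 + 9*20 = -18 + 180 = 162)
q = 974/3 (q = (4 - 2)*(162 - 1/(-3)) = 2*(162 - 1*(-1/3)) = 2*(162 + 1/3) = 2*(487/3) = 974/3 ≈ 324.67)
R(Y, E) = -6809/3 (R(Y, E) = 3 - 487*56/12 = 3 - 1/8*54544/3 = 3 - 6818/3 = -6809/3)
309319/R(459, -445) - 146462/(-347110) = 309319/(-6809/3) - 146462/(-347110) = 309319*(-3/6809) - 146462*(-1/347110) = -927957/6809 + 73231/173555 = -160552947256/1181735995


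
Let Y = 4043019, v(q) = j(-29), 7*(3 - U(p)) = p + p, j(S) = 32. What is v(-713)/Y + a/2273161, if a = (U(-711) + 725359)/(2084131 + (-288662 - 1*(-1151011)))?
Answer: 126737230201907/15796332626063548020 ≈ 8.0232e-6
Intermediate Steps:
U(p) = 3 - 2*p/7 (U(p) = 3 - (p + p)/7 = 3 - 2*p/7)
v(q) = 32
a = 1269739/5156340 (a = ((3 - 2/7*(-711)) + 725359)/(2084131 + (-288662 - 1*(-1151011))) = ((3 + 1422/7) + 725359)/(2084131 + (-288662 + 1151011)) = (1443/7 + 725359)/(2084131 + 862349) = (5078956/7)/2946480 = (5078956/7)*(1/2946480) = 1269739/5156340 ≈ 0.24625)
v(-713)/Y + a/2273161 = 32/4043019 + (1269739/5156340)/2273161 = 32*(1/4043019) + (1269739/5156340)*(1/2273161) = 32/4043019 + 1269739/11721190990740 = 126737230201907/15796332626063548020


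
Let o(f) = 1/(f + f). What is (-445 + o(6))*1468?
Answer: -1959413/3 ≈ -6.5314e+5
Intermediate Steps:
o(f) = 1/(2*f)
(-445 + o(6))*1468 = (-445 + (½)/6)*1468 = (-445 + (½)*(⅙))*1468 = (-445 + 1/12)*1468 = -5339/12*1468 = -1959413/3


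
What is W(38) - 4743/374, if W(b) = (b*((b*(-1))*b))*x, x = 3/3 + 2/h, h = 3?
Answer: -6036757/66 ≈ -91466.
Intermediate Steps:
x = 5/3 (x = 3/3 + 2/3 = 3*(⅓) + 2*(⅓) = 1 + ⅔ = 5/3 ≈ 1.6667)
W(b) = -5*b³/3 (W(b) = (b*((b*(-1))*b))*(5/3) = (b*((-b)*b))*(5/3) = (b*(-b²))*(5/3) = -b³*(5/3) = -5*b³/3)
W(38) - 4743/374 = -5/3*38³ - 4743/374 = -5/3*54872 - 4743*1/374 = -274360/3 - 279/22 = -6036757/66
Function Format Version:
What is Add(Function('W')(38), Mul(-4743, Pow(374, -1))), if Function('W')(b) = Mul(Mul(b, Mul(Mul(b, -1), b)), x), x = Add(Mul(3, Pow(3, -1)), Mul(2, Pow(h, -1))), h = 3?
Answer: Rational(-6036757, 66) ≈ -91466.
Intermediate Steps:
x = Rational(5, 3) (x = Add(Mul(3, Pow(3, -1)), Mul(2, Pow(3, -1))) = Add(Mul(3, Rational(1, 3)), Mul(2, Rational(1, 3))) = Add(1, Rational(2, 3)) = Rational(5, 3) ≈ 1.6667)
Function('W')(b) = Mul(Rational(-5, 3), Pow(b, 3)) (Function('W')(b) = Mul(Mul(b, Mul(Mul(b, -1), b)), Rational(5, 3)) = Mul(Mul(b, Mul(Mul(-1, b), b)), Rational(5, 3)) = Mul(Mul(b, Mul(-1, Pow(b, 2))), Rational(5, 3)) = Mul(Mul(-1, Pow(b, 3)), Rational(5, 3)) = Mul(Rational(-5, 3), Pow(b, 3)))
Add(Function('W')(38), Mul(-4743, Pow(374, -1))) = Add(Mul(Rational(-5, 3), Pow(38, 3)), Mul(-4743, Pow(374, -1))) = Add(Mul(Rational(-5, 3), 54872), Mul(-4743, Rational(1, 374))) = Add(Rational(-274360, 3), Rational(-279, 22)) = Rational(-6036757, 66)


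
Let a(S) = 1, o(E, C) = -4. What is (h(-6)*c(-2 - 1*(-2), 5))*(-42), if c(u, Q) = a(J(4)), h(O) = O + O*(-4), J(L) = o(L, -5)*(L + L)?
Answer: -756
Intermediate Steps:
J(L) = -8*L (J(L) = -4*(L + L) = -8*L)
h(O) = -3*O (h(O) = O - 4*O = -3*O)
c(u, Q) = 1
(h(-6)*c(-2 - 1*(-2), 5))*(-42) = (-3*(-6)*1)*(-42) = (18*1)*(-42) = 18*(-42) = -756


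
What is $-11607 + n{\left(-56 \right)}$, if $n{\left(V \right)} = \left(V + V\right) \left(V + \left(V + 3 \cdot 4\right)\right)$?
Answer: $-407$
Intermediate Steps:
$n{\left(V \right)} = 2 V \left(12 + 2 V\right)$ ($n{\left(V \right)} = 2 V \left(V + \left(V + 12\right)\right) = 2 V \left(V + \left(12 + V\right)\right) = 2 V \left(12 + 2 V\right)$)
$-11607 + n{\left(-56 \right)} = -11607 + 4 \left(-56\right) \left(6 - 56\right) = -11607 + 4 \left(-56\right) \left(-50\right) = -11607 + 11200 = -407$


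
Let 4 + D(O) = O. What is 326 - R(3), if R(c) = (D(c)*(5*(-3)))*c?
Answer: 281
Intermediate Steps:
D(O) = -4 + O
R(c) = c*(60 - 15*c) (R(c) = ((-4 + c)*(5*(-3)))*c = ((-4 + c)*(-15))*c = (60 - 15*c)*c = c*(60 - 15*c))
326 - R(3) = 326 - 15*3*(4 - 1*3) = 326 - 15*3*(4 - 3) = 326 - 15*3*1 = 326 - 45 = 281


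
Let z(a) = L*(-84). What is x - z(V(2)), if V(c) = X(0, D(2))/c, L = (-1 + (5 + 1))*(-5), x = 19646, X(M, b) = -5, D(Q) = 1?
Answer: 17546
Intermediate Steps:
L = -25 (L = (-1 + 6)*(-5) = 5*(-5) = -25)
V(c) = -5/c
z(a) = 2100 (z(a) = -25*(-84) = 2100)
x - z(V(2)) = 19646 - 1*2100 = 19646 - 2100 = 17546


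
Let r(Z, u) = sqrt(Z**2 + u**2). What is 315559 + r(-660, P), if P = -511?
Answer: 315559 + sqrt(696721) ≈ 3.1639e+5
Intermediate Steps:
315559 + r(-660, P) = 315559 + sqrt((-660)**2 + (-511)**2) = 315559 + sqrt(435600 + 261121) = 315559 + sqrt(696721)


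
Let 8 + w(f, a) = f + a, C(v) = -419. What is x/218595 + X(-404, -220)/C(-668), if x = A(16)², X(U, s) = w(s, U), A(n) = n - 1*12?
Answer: 138158744/91591305 ≈ 1.5084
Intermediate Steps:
A(n) = -12 + n (A(n) = n - 12 = -12 + n)
w(f, a) = -8 + a + f (w(f, a) = -8 + (f + a) = -8 + (a + f) = -8 + a + f)
X(U, s) = -8 + U + s
x = 16 (x = (-12 + 16)² = 4² = 16)
x/218595 + X(-404, -220)/C(-668) = 16/218595 + (-8 - 404 - 220)/(-419) = 16*(1/218595) - 632*(-1/419) = 16/218595 + 632/419 = 138158744/91591305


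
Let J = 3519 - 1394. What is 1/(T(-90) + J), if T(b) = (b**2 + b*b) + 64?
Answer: 1/18389 ≈ 5.4380e-5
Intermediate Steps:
T(b) = 64 + 2*b**2 (T(b) = (b**2 + b**2) + 64 = 2*b**2 + 64 = 64 + 2*b**2)
J = 2125
1/(T(-90) + J) = 1/((64 + 2*(-90)**2) + 2125) = 1/((64 + 2*8100) + 2125) = 1/((64 + 16200) + 2125) = 1/(16264 + 2125) = 1/18389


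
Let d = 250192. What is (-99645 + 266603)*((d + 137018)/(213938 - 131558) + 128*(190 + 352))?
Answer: 15904369243037/1373 ≈ 1.1584e+10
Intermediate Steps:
(-99645 + 266603)*((d + 137018)/(213938 - 131558) + 128*(190 + 352)) = (-99645 + 266603)*((250192 + 137018)/(213938 - 131558) + 128*(190 + 352)) = 166958*(387210/82380 + 128*542) = 166958*(387210*(1/82380) + 69376) = 166958*(12907/2746 + 69376) = 166958*(190519403/2746) = 15904369243037/1373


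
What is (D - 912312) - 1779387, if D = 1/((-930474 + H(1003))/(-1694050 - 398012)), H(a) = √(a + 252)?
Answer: -2330422229379144891/865781863421 + 2092062*√1255/865781863421 ≈ -2.6917e+6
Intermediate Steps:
H(a) = √(252 + a)
D = 1/(155079/348677 - √1255/2092062) (D = 1/((-930474 + √(252 + 1003))/(-1694050 - 398012)) = 1/((-930474 + √1255)/(-2092062)) = 1/((-930474 + √1255)*(-1/2092062)) = 1/(155079/348677 - √1255/2092062) ≈ 2.2485)
(D - 912312) - 1779387 = ((1946609297388/865781863421 + 2092062*√1255/865781863421) - 912312) - 1779387 = (-789861236772041964/865781863421 + 2092062*√1255/865781863421) - 1779387 = -2330422229379144891/865781863421 + 2092062*√1255/865781863421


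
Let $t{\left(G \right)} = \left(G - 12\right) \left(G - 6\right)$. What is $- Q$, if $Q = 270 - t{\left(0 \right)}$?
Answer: $-198$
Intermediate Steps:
$t{\left(G \right)} = \left(-12 + G\right) \left(-6 + G\right)$
$Q = 198$ ($Q = 270 - \left(72 + 0^{2} - 0\right) = 270 - \left(72 + 0 + 0\right) = 270 - 72 = 198$)
$- Q = \left(-1\right) 198 = -198$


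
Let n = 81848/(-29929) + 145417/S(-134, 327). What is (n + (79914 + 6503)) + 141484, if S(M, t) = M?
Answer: 909630616861/4010486 ≈ 2.2681e+5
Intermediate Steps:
n = -4363153025/4010486 (n = 81848/(-29929) + 145417/(-134) = 81848*(-1/29929) + 145417*(-1/134) = -81848/29929 - 145417/134 = -4363153025/4010486 ≈ -1087.9)
(n + (79914 + 6503)) + 141484 = (-4363153025/4010486 + (79914 + 6503)) + 141484 = (-4363153025/4010486 + 86417) + 141484 = 342211015637/4010486 + 141484 = 909630616861/4010486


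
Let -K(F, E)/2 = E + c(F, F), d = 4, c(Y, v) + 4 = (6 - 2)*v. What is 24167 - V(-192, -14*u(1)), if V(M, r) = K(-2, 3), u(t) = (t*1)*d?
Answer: 24149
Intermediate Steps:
c(Y, v) = -4 + 4*v (c(Y, v) = -4 + (6 - 2)*v = -4 + 4*v)
u(t) = 4*t (u(t) = (t*1)*4 = t*4 = 4*t)
K(F, E) = 8 - 8*F - 2*E (K(F, E) = -2*(E + (-4 + 4*F)) = -2*(-4 + E + 4*F) = 8 - 8*F - 2*E)
V(M, r) = 18 (V(M, r) = 8 - 8*(-2) - 2*3 = 8 + 16 - 6 = 18)
24167 - V(-192, -14*u(1)) = 24167 - 1*18 = 24167 - 18 = 24149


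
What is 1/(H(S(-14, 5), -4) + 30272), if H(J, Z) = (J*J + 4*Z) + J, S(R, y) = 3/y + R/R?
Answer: 25/756504 ≈ 3.3047e-5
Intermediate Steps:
S(R, y) = 1 + 3/y (S(R, y) = 3/y + 1 = 1 + 3/y)
H(J, Z) = J + J² + 4*Z (H(J, Z) = (J² + 4*Z) + J = J + J² + 4*Z)
1/(H(S(-14, 5), -4) + 30272) = 1/(((3 + 5)/5 + ((3 + 5)/5)² + 4*(-4)) + 30272) = 1/(((⅕)*8 + ((⅕)*8)² - 16) + 30272) = 1/((8/5 + (8/5)² - 16) + 30272) = 1/((8/5 + 64/25 - 16) + 30272) = 1/(-296/25 + 30272) = 1/(756504/25) = 25/756504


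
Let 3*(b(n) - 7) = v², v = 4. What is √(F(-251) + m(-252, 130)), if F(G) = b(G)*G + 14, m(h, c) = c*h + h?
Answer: I*√324843/3 ≈ 189.98*I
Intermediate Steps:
m(h, c) = h + c*h
b(n) = 37/3 (b(n) = 7 + (⅓)*4² = 7 + (⅓)*16 = 7 + 16/3 = 37/3)
F(G) = 14 + 37*G/3 (F(G) = 37*G/3 + 14 = 14 + 37*G/3)
√(F(-251) + m(-252, 130)) = √((14 + (37/3)*(-251)) - 252*(1 + 130)) = √((14 - 9287/3) - 252*131) = √(-9245/3 - 33012) = √(-108281/3) = I*√324843/3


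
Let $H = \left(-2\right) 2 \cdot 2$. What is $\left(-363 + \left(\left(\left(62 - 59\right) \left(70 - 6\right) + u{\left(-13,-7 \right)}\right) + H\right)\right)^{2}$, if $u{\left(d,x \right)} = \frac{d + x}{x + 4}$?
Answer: $\frac{267289}{9} \approx 29699.0$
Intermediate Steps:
$H = -8$ ($H = \left(-4\right) 2 = -8$)
$u{\left(d,x \right)} = \frac{d + x}{4 + x}$
$\left(-363 + \left(\left(\left(62 - 59\right) \left(70 - 6\right) + u{\left(-13,-7 \right)}\right) + H\right)\right)^{2} = \left(-363 - \left(8 - \frac{-13 - 7}{4 - 7} - \left(62 - 59\right) \left(70 - 6\right)\right)\right)^{2} = \left(-363 + \left(\left(3 \cdot 64 + \frac{1}{-3} \left(-20\right)\right) - 8\right)\right)^{2} = \left(-363 + \left(\left(192 - - \frac{20}{3}\right) - 8\right)\right)^{2} = \left(-363 + \left(\left(192 + \frac{20}{3}\right) - 8\right)\right)^{2} = \left(-363 + \left(\frac{596}{3} - 8\right)\right)^{2} = \left(-363 + \frac{572}{3}\right)^{2} = \left(- \frac{517}{3}\right)^{2} = \frac{267289}{9}$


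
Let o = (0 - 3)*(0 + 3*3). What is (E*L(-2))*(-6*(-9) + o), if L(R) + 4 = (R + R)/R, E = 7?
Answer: -378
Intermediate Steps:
L(R) = -2 (L(R) = -4 + (R + R)/R = -4 + (2*R)/R = -4 + 2 = -2)
o = -27 (o = -3*(0 + 9) = -3*9 = -27)
(E*L(-2))*(-6*(-9) + o) = (7*(-2))*(-6*(-9) - 27) = -14*(54 - 27) = -14*27 = -378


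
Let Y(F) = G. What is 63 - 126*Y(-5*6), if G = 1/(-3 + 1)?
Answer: 126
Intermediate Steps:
G = -½ (G = 1/(-2) = -½ ≈ -0.50000)
Y(F) = -½
63 - 126*Y(-5*6) = 63 - 126*(-½) = 63 + 63 = 126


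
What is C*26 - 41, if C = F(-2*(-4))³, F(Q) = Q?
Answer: 13271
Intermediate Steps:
C = 512 (C = (-2*(-4))³ = 8³ = 512)
C*26 - 41 = 512*26 - 41 = 13312 - 41 = 13271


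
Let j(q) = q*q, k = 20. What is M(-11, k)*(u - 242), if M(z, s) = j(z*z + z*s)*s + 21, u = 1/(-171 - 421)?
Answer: -28085813865/592 ≈ -4.7442e+7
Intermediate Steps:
u = -1/592 (u = 1/(-592) = -1/592 ≈ -0.0016892)
j(q) = q²
M(z, s) = 21 + s*(z² + s*z)² (M(z, s) = (z*z + z*s)²*s + 21 = (z² + s*z)²*s + 21 = s*(z² + s*z)² + 21 = 21 + s*(z² + s*z)²)
M(-11, k)*(u - 242) = (21 + 20*(-11)²*(20 - 11)²)*(-1/592 - 242) = (21 + 20*121*9²)*(-143265/592) = (21 + 20*121*81)*(-143265/592) = (21 + 196020)*(-143265/592) = 196041*(-143265/592) = -28085813865/592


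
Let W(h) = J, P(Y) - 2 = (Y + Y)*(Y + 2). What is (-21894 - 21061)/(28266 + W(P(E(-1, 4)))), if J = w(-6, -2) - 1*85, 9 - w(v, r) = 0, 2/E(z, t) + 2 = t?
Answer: -8591/5638 ≈ -1.5238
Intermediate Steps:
E(z, t) = 2/(-2 + t)
w(v, r) = 9 (w(v, r) = 9 - 1*0 = 9 + 0 = 9)
P(Y) = 2 + 2*Y*(2 + Y) (P(Y) = 2 + (Y + Y)*(Y + 2) = 2 + (2*Y)*(2 + Y) = 2 + 2*Y*(2 + Y))
J = -76 (J = 9 - 1*85 = 9 - 85 = -76)
W(h) = -76
(-21894 - 21061)/(28266 + W(P(E(-1, 4)))) = (-21894 - 21061)/(28266 - 76) = -42955/28190 = -42955*1/28190 = -8591/5638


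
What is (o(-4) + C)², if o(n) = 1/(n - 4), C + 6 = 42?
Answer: 82369/64 ≈ 1287.0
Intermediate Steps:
C = 36 (C = -6 + 42 = 36)
o(n) = 1/(-4 + n)
(o(-4) + C)² = (1/(-4 - 4) + 36)² = (1/(-8) + 36)² = (-⅛ + 36)² = (287/8)² = 82369/64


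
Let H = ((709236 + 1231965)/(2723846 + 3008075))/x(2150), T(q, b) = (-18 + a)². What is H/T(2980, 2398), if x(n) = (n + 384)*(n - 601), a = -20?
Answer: 1941201/32488182616091384 ≈ 5.9751e-11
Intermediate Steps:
T(q, b) = 1444 (T(q, b) = (-18 - 20)² = (-38)² = 1444)
x(n) = (-601 + n)*(384 + n) (x(n) = (384 + n)*(-601 + n) = (-601 + n)*(384 + n))
H = 1941201/22498741423886 (H = ((709236 + 1231965)/(2723846 + 3008075))/(-230784 + 2150² - 217*2150) = (1941201/5731921)/(-230784 + 4622500 - 466550) = (1941201*(1/5731921))/3925166 = (1941201/5731921)*(1/3925166) = 1941201/22498741423886 ≈ 8.6280e-8)
H/T(2980, 2398) = (1941201/22498741423886)/1444 = (1941201/22498741423886)*(1/1444) = 1941201/32488182616091384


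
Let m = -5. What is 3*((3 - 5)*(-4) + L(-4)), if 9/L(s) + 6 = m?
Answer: 237/11 ≈ 21.545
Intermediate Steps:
L(s) = -9/11 (L(s) = 9/(-6 - 5) = 9/(-11) = 9*(-1/11) = -9/11)
3*((3 - 5)*(-4) + L(-4)) = 3*((3 - 5)*(-4) - 9/11) = 3*(-2*(-4) - 9/11) = 3*(8 - 9/11) = 3*(79/11) = 237/11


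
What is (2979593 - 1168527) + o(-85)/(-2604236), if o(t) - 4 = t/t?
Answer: 4716443275571/2604236 ≈ 1.8111e+6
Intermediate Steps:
o(t) = 5 (o(t) = 4 + t/t = 4 + 1 = 5)
(2979593 - 1168527) + o(-85)/(-2604236) = (2979593 - 1168527) + 5/(-2604236) = 1811066 + 5*(-1/2604236) = 1811066 - 5/2604236 = 4716443275571/2604236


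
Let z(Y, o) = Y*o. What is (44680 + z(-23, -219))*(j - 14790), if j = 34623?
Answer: 986037261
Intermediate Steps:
(44680 + z(-23, -219))*(j - 14790) = (44680 - 23*(-219))*(34623 - 14790) = (44680 + 5037)*19833 = 49717*19833 = 986037261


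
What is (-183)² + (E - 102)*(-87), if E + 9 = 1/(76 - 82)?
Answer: 86321/2 ≈ 43161.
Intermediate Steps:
E = -55/6 (E = -9 + 1/(76 - 82) = -9 + 1/(-6) = -9 - ⅙ = -55/6 ≈ -9.1667)
(-183)² + (E - 102)*(-87) = (-183)² + (-55/6 - 102)*(-87) = 33489 - 667/6*(-87) = 33489 + 19343/2 = 86321/2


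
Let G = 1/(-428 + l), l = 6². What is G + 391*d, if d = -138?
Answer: -21151537/392 ≈ -53958.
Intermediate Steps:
l = 36
G = -1/392 (G = 1/(-428 + 36) = 1/(-392) = -1/392 ≈ -0.0025510)
G + 391*d = -1/392 + 391*(-138) = -1/392 - 53958 = -21151537/392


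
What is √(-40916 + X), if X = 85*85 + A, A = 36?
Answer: I*√33655 ≈ 183.45*I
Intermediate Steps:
X = 7261 (X = 85*85 + 36 = 7225 + 36 = 7261)
√(-40916 + X) = √(-40916 + 7261) = √(-33655) = I*√33655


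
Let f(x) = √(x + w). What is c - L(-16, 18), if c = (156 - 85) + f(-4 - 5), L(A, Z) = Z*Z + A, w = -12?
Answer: -237 + I*√21 ≈ -237.0 + 4.5826*I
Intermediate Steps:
f(x) = √(-12 + x) (f(x) = √(x - 12) = √(-12 + x))
L(A, Z) = A + Z² (L(A, Z) = Z² + A = A + Z²)
c = 71 + I*√21 (c = (156 - 85) + √(-12 + (-4 - 5)) = 71 + √(-12 - 9) = 71 + √(-21) = 71 + I*√21 ≈ 71.0 + 4.5826*I)
c - L(-16, 18) = (71 + I*√21) - (-16 + 18²) = (71 + I*√21) - (-16 + 324) = (71 + I*√21) - 1*308 = (71 + I*√21) - 308 = -237 + I*√21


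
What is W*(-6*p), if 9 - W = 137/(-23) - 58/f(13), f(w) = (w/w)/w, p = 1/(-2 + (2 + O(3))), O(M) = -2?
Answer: 53058/23 ≈ 2306.9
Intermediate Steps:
p = -½ (p = 1/(-2 + (2 - 2)) = 1/(-2 + 0) = 1/(-2) = -½ ≈ -0.50000)
f(w) = 1/w
W = 17686/23 (W = 9 - (137/(-23) - 58/(1/13)) = 9 - (137*(-1/23) - 58/1/13) = 9 - (-137/23 - 58*13) = 9 - (-137/23 - 754) = 9 - 1*(-17479/23) = 9 + 17479/23 = 17686/23 ≈ 768.96)
W*(-6*p) = 17686*(-6*(-½))/23 = (17686/23)*3 = 53058/23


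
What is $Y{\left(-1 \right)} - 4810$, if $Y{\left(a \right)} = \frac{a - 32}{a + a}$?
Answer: $- \frac{9587}{2} \approx -4793.5$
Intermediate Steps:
$Y{\left(a \right)} = \frac{-32 + a}{2 a}$
$Y{\left(-1 \right)} - 4810 = \frac{-32 - 1}{2 \left(-1\right)} - 4810 = \frac{1}{2} \left(-1\right) \left(-33\right) - 4810 = \frac{33}{2} - 4810 = - \frac{9587}{2}$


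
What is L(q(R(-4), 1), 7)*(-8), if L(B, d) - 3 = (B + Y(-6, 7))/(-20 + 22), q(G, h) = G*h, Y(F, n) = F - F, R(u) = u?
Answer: -8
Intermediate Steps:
Y(F, n) = 0
L(B, d) = 3 + B/2 (L(B, d) = 3 + (B + 0)/(-20 + 22) = 3 + B/2)
L(q(R(-4), 1), 7)*(-8) = (3 + (-4*1)/2)*(-8) = (3 + (½)*(-4))*(-8) = (3 - 2)*(-8) = 1*(-8) = -8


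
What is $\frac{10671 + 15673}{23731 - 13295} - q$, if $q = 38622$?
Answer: $- \frac{100758212}{2609} \approx -38620.0$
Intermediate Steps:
$\frac{10671 + 15673}{23731 - 13295} - q = \frac{10671 + 15673}{23731 - 13295} - 38622 = \frac{26344}{10436} - 38622 = 26344 \cdot \frac{1}{10436} - 38622 = \frac{6586}{2609} - 38622 = - \frac{100758212}{2609}$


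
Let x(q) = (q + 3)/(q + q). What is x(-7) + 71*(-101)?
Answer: -50195/7 ≈ -7170.7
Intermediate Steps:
x(q) = (3 + q)/(2*q) (x(q) = (3 + q)/((2*q)) = (3 + q)*(1/(2*q)) = (3 + q)/(2*q))
x(-7) + 71*(-101) = (1/2)*(3 - 7)/(-7) + 71*(-101) = (1/2)*(-1/7)*(-4) - 7171 = 2/7 - 7171 = -50195/7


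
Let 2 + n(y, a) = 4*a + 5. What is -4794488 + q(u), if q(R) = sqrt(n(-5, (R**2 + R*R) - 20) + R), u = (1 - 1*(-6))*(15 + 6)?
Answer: -4794488 + sqrt(172942) ≈ -4.7941e+6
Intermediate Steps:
n(y, a) = 3 + 4*a (n(y, a) = -2 + (4*a + 5) = -2 + (5 + 4*a) = 3 + 4*a)
u = 147 (u = (1 + 6)*21 = 7*21 = 147)
q(R) = sqrt(-77 + R + 8*R**2) (q(R) = sqrt((3 + 4*((R**2 + R*R) - 20)) + R) = sqrt((3 + 4*((R**2 + R**2) - 20)) + R) = sqrt((3 + 4*(2*R**2 - 20)) + R) = sqrt((3 + 4*(-20 + 2*R**2)) + R) = sqrt((3 + (-80 + 8*R**2)) + R) = sqrt((-77 + 8*R**2) + R) = sqrt(-77 + R + 8*R**2))
-4794488 + q(u) = -4794488 + sqrt(-77 + 147 + 8*147**2) = -4794488 + sqrt(-77 + 147 + 8*21609) = -4794488 + sqrt(-77 + 147 + 172872) = -4794488 + sqrt(172942)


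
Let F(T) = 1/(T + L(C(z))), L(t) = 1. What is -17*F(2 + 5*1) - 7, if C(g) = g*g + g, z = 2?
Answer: -73/8 ≈ -9.1250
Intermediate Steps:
C(g) = g + g² (C(g) = g² + g = g + g²)
F(T) = 1/(1 + T) (F(T) = 1/(T + 1) = 1/(1 + T))
-17*F(2 + 5*1) - 7 = -17/(1 + (2 + 5*1)) - 7 = -17/(1 + (2 + 5)) - 7 = -17/(1 + 7) - 7 = -17/8 - 7 = -73/8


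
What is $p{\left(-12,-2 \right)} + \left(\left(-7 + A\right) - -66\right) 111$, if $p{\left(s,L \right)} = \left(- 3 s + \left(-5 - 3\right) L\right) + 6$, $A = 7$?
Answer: $7384$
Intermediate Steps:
$p{\left(s,L \right)} = 6 - 8 L - 3 s$ ($p{\left(s,L \right)} = \left(- 3 s + \left(-5 - 3\right) L\right) + 6 = \left(- 3 s - 8 L\right) + 6 = \left(- 8 L - 3 s\right) + 6 = 6 - 8 L - 3 s$)
$p{\left(-12,-2 \right)} + \left(\left(-7 + A\right) - -66\right) 111 = \left(6 - -16 - -36\right) + \left(\left(-7 + 7\right) - -66\right) 111 = \left(6 + 16 + 36\right) + \left(0 + 66\right) 111 = 58 + 66 \cdot 111 = 58 + 7326 = 7384$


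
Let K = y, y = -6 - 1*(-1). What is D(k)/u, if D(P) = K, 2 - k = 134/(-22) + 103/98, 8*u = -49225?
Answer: 8/9845 ≈ 0.00081259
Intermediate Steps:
u = -49225/8 (u = (⅛)*(-49225) = -49225/8 ≈ -6153.1)
k = 7589/1078 (k = 2 - (134/(-22) + 103/98) = 2 - (134*(-1/22) + 103*(1/98)) = 2 - (-67/11 + 103/98) = 2 - 1*(-5433/1078) = 2 + 5433/1078 = 7589/1078 ≈ 7.0399)
y = -5 (y = -6 + 1 = -5)
K = -5
D(P) = -5
D(k)/u = -5/(-49225/8) = -5*(-8/49225) = 8/9845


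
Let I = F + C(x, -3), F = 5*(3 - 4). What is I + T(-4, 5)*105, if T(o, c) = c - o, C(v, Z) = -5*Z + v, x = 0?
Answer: 955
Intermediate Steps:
C(v, Z) = v - 5*Z
F = -5 (F = 5*(-1) = -5)
I = 10 (I = -5 + (0 - 5*(-3)) = -5 + (0 + 15) = -5 + 15 = 10)
I + T(-4, 5)*105 = 10 + (5 - 1*(-4))*105 = 10 + (5 + 4)*105 = 10 + 9*105 = 10 + 945 = 955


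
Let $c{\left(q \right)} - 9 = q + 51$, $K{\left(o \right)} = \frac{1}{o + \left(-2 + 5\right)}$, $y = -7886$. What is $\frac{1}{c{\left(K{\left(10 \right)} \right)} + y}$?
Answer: $- \frac{13}{101737} \approx -0.00012778$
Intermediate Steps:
$K{\left(o \right)} = \frac{1}{3 + o}$ ($K{\left(o \right)} = \frac{1}{o + 3} = \frac{1}{3 + o}$)
$c{\left(q \right)} = 60 + q$ ($c{\left(q \right)} = 9 + \left(q + 51\right) = 9 + \left(51 + q\right) = 60 + q$)
$\frac{1}{c{\left(K{\left(10 \right)} \right)} + y} = \frac{1}{\left(60 + \frac{1}{3 + 10}\right) - 7886} = \frac{1}{\left(60 + \frac{1}{13}\right) - 7886} = \frac{1}{\frac{781}{13} - 7886} = \frac{1}{- \frac{101737}{13}} = - \frac{13}{101737}$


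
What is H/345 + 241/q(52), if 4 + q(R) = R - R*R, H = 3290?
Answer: 1731019/183264 ≈ 9.4455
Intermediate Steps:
q(R) = -4 + R - R² (q(R) = -4 + (R - R*R) = -4 + (R - R²) = -4 + R - R²)
H/345 + 241/q(52) = 3290/345 + 241/(-4 + 52 - 1*52²) = 3290*(1/345) + 241/(-4 + 52 - 1*2704) = 658/69 + 241/(-4 + 52 - 2704) = 658/69 + 241/(-2656) = 658/69 + 241*(-1/2656) = 658/69 - 241/2656 = 1731019/183264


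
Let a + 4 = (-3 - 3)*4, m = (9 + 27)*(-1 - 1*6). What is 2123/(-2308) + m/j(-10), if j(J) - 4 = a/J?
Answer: -1490131/39236 ≈ -37.979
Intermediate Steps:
m = -252 (m = 36*(-1 - 6) = 36*(-7) = -252)
a = -28 (a = -4 + (-3 - 3)*4 = -4 - 6*4 = -4 - 24 = -28)
j(J) = 4 - 28/J
2123/(-2308) + m/j(-10) = 2123/(-2308) - 252/(4 - 28/(-10)) = 2123*(-1/2308) - 252/(4 - 28*(-1/10)) = -2123/2308 - 252/(4 + 14/5) = -2123/2308 - 252/34/5 = -2123/2308 - 252*5/34 = -2123/2308 - 630/17 = -1490131/39236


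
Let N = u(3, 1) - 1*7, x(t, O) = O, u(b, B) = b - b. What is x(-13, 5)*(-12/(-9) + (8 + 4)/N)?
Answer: -40/21 ≈ -1.9048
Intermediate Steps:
u(b, B) = 0
N = -7 (N = 0 - 1*7 = 0 - 7 = -7)
x(-13, 5)*(-12/(-9) + (8 + 4)/N) = 5*(-12/(-9) + (8 + 4)/(-7)) = 5*(-12*(-⅑) + 12*(-⅐)) = 5*(4/3 - 12/7) = 5*(-8/21) = -40/21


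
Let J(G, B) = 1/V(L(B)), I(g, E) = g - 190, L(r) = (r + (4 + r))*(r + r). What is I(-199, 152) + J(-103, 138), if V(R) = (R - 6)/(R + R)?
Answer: -4984171/12879 ≈ -387.00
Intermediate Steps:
L(r) = 2*r*(4 + 2*r) (L(r) = (4 + 2*r)*(2*r) = 2*r*(4 + 2*r))
I(g, E) = -190 + g
V(R) = (-6 + R)/(2*R) (V(R) = (-6 + R)/((2*R)) = (-6 + R)*(1/(2*R)) = (-6 + R)/(2*R))
J(G, B) = 8*B*(2 + B)/(-6 + 4*B*(2 + B)) (J(G, B) = 1/((-6 + 4*B*(2 + B))/(2*((4*B*(2 + B))))) = 1/((1/(4*B*(2 + B)))*(-6 + 4*B*(2 + B))/2) = 1/((-6 + 4*B*(2 + B))/(8*B*(2 + B))) = 8*B*(2 + B)/(-6 + 4*B*(2 + B)))
I(-199, 152) + J(-103, 138) = (-190 - 199) + 4*138*(2 + 138)/(-3 + 2*138*(2 + 138)) = -389 + 4*138*140/(-3 + 2*138*140) = -389 + 4*138*140/(-3 + 38640) = -389 + 4*138*140/38637 = -389 + 4*138*(1/38637)*140 = -389 + 25760/12879 = -4984171/12879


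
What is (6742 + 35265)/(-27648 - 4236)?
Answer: -42007/31884 ≈ -1.3175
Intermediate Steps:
(6742 + 35265)/(-27648 - 4236) = 42007/(-31884) = 42007*(-1/31884) = -42007/31884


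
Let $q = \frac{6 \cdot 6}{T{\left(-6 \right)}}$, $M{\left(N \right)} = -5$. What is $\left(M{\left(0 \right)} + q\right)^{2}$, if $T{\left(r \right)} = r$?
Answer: $121$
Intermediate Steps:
$q = -6$ ($q = \frac{6 \cdot 6}{-6} = 36 \left(- \frac{1}{6}\right) = -6$)
$\left(M{\left(0 \right)} + q\right)^{2} = \left(-5 - 6\right)^{2} = \left(-11\right)^{2} = 121$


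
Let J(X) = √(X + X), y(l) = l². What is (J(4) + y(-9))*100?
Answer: 8100 + 200*√2 ≈ 8382.8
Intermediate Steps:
J(X) = √2*√X (J(X) = √(2*X) = √2*√X)
(J(4) + y(-9))*100 = (√2*√4 + (-9)²)*100 = (√2*2 + 81)*100 = (2*√2 + 81)*100 = (81 + 2*√2)*100 = 8100 + 200*√2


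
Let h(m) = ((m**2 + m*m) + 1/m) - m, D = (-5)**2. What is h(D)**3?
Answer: 28725714154376/15625 ≈ 1.8384e+9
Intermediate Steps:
D = 25
h(m) = 1/m - m + 2*m**2 (h(m) = ((m**2 + m**2) + 1/m) - m = (2*m**2 + 1/m) - m = (1/m + 2*m**2) - m = 1/m - m + 2*m**2)
h(D)**3 = (1/25 - 1*25 + 2*25**2)**3 = (1/25 - 25 + 2*625)**3 = (1/25 - 25 + 1250)**3 = (30626/25)**3 = 28725714154376/15625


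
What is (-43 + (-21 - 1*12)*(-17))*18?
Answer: 9324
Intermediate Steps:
(-43 + (-21 - 1*12)*(-17))*18 = (-43 + (-21 - 12)*(-17))*18 = (-43 - 33*(-17))*18 = (-43 + 561)*18 = 518*18 = 9324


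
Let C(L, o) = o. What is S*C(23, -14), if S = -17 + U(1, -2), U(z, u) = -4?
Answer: 294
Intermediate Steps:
S = -21 (S = -17 - 4 = -21)
S*C(23, -14) = -21*(-14) = 294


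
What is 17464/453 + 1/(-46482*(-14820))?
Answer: 4010102541271/104018349240 ≈ 38.552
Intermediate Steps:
17464/453 + 1/(-46482*(-14820)) = 17464*(1/453) - 1/46482*(-1/14820) = 17464/453 + 1/688863240 = 4010102541271/104018349240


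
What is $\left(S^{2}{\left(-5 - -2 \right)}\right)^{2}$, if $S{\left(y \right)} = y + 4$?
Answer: $1$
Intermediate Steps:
$S{\left(y \right)} = 4 + y$
$\left(S^{2}{\left(-5 - -2 \right)}\right)^{2} = \left(\left(4 - 3\right)^{2}\right)^{2} = \left(1^{2}\right)^{2} = 1^{2} = 1$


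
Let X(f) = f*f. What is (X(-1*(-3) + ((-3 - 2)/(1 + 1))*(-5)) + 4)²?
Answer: 954529/16 ≈ 59658.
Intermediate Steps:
X(f) = f²
(X(-1*(-3) + ((-3 - 2)/(1 + 1))*(-5)) + 4)² = ((-1*(-3) + ((-3 - 2)/(1 + 1))*(-5))² + 4)² = ((3 - 5/2*(-5))² + 4)² = ((3 + 25/2)² + 4)² = ((31/2)² + 4)² = (961/4 + 4)² = (977/4)² = 954529/16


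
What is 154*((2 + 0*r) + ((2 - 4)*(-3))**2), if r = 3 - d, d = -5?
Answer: 5852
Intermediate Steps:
r = 8 (r = 3 - 1*(-5) = 3 + 5 = 8)
154*((2 + 0*r) + ((2 - 4)*(-3))**2) = 154*((2 + 0*8) + ((2 - 4)*(-3))**2) = 154*((2 + 0) + (-2*(-3))**2) = 154*(2 + 6**2) = 154*(2 + 36) = 154*38 = 5852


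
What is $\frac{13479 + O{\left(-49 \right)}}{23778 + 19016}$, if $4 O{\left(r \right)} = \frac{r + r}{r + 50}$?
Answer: $\frac{26909}{85588} \approx 0.3144$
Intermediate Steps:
$O{\left(r \right)} = \frac{r}{2 \left(50 + r\right)}$ ($O{\left(r \right)} = \frac{\left(r + r\right) \frac{1}{r + 50}}{4} = \frac{2 r \frac{1}{50 + r}}{4} = \frac{r}{2 \left(50 + r\right)}$)
$\frac{13479 + O{\left(-49 \right)}}{23778 + 19016} = \frac{13479 + \frac{1}{2} \left(-49\right) \frac{1}{50 - 49}}{23778 + 19016} = \frac{13479 + \frac{1}{2} \left(-49\right) 1^{-1}}{42794} = \left(13479 + \frac{1}{2} \left(-49\right) 1\right) \frac{1}{42794} = \left(13479 - \frac{49}{2}\right) \frac{1}{42794} = \frac{26909}{2} \cdot \frac{1}{42794} = \frac{26909}{85588}$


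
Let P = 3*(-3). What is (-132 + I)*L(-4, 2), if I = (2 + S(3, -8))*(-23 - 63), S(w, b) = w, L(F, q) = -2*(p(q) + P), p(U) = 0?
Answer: -10116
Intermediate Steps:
P = -9
L(F, q) = 18 (L(F, q) = -2*(0 - 9) = -2*(-9) = 18)
I = -430 (I = (2 + 3)*(-23 - 63) = 5*(-86) = -430)
(-132 + I)*L(-4, 2) = (-132 - 430)*18 = -562*18 = -10116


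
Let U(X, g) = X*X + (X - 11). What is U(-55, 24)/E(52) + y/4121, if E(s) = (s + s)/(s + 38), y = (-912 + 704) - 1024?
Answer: 42205207/16484 ≈ 2560.4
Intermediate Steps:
y = -1232 (y = -208 - 1024 = -1232)
U(X, g) = -11 + X + X**2 (U(X, g) = X**2 + (-11 + X) = -11 + X + X**2)
E(s) = 2*s/(38 + s) (E(s) = (2*s)/(38 + s) = 2*s/(38 + s))
U(-55, 24)/E(52) + y/4121 = (-11 - 55 + (-55)**2)/((2*52/(38 + 52))) - 1232/4121 = (-11 - 55 + 3025)/((2*52/90)) - 1232*1/4121 = 2959/((2*52*(1/90))) - 1232/4121 = 2959/(52/45) - 1232/4121 = 2959*(45/52) - 1232/4121 = 133155/52 - 1232/4121 = 42205207/16484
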